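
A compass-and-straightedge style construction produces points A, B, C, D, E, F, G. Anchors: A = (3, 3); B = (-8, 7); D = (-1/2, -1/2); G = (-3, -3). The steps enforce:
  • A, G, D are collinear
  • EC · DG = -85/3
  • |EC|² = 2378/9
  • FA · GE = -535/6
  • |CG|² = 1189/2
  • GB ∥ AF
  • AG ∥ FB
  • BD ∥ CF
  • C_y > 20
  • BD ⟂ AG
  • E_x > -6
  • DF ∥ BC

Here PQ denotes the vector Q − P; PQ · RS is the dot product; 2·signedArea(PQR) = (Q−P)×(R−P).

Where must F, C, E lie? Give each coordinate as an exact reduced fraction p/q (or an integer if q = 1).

C = (-19/2, 41/2)
E = (-31/6, 29/6)
F = (-2, 13)

1. F_x = -2  [AG ∥ FB ∩ GB ∥ AF]
2. F_y = 13  [AG ∥ FB ∩ GB ∥ AF]
   → F = (-2, 13)
3. C_x = -19/2  [BD ∥ CF ∩ DF ∥ BC]
4. C_y = 41/2  [BD ∥ CF ∩ DF ∥ BC]
   → C = (-19/2, 41/2)
5. E_x = -31/6  [EC · DG = -85/3 ∩ FA · GE = -535/6]
6. E_y = 29/6  [EC · DG = -85/3 ∩ FA · GE = -535/6]
   → E = (-31/6, 29/6)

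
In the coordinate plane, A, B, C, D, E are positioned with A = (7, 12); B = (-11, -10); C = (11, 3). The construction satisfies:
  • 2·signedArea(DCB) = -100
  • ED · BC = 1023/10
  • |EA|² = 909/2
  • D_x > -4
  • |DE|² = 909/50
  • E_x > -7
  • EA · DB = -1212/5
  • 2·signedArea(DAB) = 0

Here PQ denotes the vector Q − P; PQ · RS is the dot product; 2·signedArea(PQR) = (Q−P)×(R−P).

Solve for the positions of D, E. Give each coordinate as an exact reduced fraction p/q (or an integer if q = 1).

1. D_x = -19/5  [2·signedArea(DAB) = 0 ∩ 2·signedArea(DCB) = -100]
2. D_y = -6/5  [2·signedArea(DAB) = 0 ∩ 2·signedArea(DCB) = -100]
   → D = (-19/5, -6/5)
3. E_x = -13/2  [EA · DB = -1212/5 ∩ ED · BC = 1023/10]
4. E_y = -9/2  [EA · DB = -1212/5 ∩ ED · BC = 1023/10]
   → E = (-13/2, -9/2)

D = (-19/5, -6/5)
E = (-13/2, -9/2)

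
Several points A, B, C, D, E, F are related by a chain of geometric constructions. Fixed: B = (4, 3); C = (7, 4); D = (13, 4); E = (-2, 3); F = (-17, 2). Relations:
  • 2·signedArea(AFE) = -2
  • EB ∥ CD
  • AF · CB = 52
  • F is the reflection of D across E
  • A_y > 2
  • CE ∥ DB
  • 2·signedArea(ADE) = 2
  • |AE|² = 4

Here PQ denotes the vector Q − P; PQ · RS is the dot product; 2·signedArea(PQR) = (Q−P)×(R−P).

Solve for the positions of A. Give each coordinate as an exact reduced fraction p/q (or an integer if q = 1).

1. A_x = 0  [AF · CB = 52 ∩ 2·signedArea(ADE) = 2]
2. A_y = 3  [AF · CB = 52 ∩ 2·signedArea(ADE) = 2]
   → A = (0, 3)

A = (0, 3)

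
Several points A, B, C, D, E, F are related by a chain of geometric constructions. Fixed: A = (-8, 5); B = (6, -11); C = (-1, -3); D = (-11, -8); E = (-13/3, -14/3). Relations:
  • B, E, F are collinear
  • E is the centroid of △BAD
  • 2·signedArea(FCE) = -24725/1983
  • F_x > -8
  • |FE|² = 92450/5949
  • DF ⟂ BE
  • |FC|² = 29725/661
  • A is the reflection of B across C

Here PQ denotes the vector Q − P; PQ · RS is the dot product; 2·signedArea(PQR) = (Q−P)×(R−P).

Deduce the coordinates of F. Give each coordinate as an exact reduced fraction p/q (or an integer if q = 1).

F = (-5086/661, -1723/661)

1. F_x = -5086/661  [B, E, F are collinear ∩ DF ⟂ BE]
2. F_y = -1723/661  [B, E, F are collinear ∩ DF ⟂ BE]
   → F = (-5086/661, -1723/661)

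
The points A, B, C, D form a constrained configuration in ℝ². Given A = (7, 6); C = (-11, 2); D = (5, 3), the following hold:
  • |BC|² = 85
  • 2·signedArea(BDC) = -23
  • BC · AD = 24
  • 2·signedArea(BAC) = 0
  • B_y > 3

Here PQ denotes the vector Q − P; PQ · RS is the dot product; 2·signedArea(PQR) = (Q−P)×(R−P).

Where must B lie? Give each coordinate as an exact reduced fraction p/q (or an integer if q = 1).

B = (-2, 4)

1. B_x = -2  [2·signedArea(BAC) = 0 ∩ BC · AD = 24]
2. B_y = 4  [2·signedArea(BAC) = 0 ∩ BC · AD = 24]
   → B = (-2, 4)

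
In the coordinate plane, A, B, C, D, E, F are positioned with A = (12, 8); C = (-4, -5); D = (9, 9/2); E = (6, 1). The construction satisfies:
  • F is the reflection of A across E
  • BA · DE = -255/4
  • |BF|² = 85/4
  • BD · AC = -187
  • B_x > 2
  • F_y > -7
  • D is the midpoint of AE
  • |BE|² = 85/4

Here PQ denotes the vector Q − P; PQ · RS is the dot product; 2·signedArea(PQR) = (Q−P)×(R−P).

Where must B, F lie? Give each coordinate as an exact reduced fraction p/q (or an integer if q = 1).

1. B_x = 3  [BA · DE = -255/4 ∩ BD · AC = -187]
2. B_y = -5/2  [BA · DE = -255/4 ∩ BD · AC = -187]
   → B = (3, -5/2)
3. F_x = 0  [F is the reflection of A across E]
4. F_y = -6  [F is the reflection of A across E]
   → F = (0, -6)

B = (3, -5/2)
F = (0, -6)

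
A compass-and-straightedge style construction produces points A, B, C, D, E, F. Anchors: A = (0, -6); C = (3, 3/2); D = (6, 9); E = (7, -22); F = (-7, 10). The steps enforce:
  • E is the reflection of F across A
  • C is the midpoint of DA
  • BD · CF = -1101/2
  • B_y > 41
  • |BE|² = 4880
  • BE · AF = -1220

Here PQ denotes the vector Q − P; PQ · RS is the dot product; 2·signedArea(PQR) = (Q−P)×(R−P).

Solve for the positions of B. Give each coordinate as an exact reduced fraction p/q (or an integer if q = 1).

B = (-21, 42)

1. B_x = -21  [BE · AF = -1220 ∩ BD · CF = -1101/2]
2. B_y = 42  [BE · AF = -1220 ∩ BD · CF = -1101/2]
   → B = (-21, 42)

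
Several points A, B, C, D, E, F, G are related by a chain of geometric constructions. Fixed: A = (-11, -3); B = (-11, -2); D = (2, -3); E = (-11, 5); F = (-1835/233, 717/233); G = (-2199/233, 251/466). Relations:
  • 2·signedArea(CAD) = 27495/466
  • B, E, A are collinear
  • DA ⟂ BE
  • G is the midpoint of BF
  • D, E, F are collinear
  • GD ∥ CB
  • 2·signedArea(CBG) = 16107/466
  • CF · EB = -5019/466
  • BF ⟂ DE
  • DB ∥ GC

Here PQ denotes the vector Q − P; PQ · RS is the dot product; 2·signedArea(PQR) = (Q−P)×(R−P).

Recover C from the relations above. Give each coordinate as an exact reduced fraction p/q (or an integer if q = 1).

1. C_x = -5228/233  [GD ∥ CB ∩ DB ∥ GC]
2. C_y = 717/466  [GD ∥ CB ∩ DB ∥ GC]
   → C = (-5228/233, 717/466)

C = (-5228/233, 717/466)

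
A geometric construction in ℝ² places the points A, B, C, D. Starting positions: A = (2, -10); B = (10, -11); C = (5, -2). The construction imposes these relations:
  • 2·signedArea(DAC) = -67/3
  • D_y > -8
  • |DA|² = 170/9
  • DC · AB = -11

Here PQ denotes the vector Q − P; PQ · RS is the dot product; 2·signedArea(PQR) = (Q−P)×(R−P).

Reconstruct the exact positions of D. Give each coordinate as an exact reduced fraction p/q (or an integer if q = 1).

D = (17/3, -23/3)

1. D_x = 17/3  [DC · AB = -11 ∩ 2·signedArea(DAC) = -67/3]
2. D_y = -23/3  [DC · AB = -11 ∩ 2·signedArea(DAC) = -67/3]
   → D = (17/3, -23/3)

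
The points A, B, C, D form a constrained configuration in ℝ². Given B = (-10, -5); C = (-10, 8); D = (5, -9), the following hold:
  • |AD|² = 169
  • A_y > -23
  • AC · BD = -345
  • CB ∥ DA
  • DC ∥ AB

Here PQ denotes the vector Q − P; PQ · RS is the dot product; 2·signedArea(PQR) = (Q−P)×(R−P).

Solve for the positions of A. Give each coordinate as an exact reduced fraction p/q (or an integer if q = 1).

A = (5, -22)

1. A_x = 5  [DC ∥ AB ∩ CB ∥ DA]
2. A_y = -22  [DC ∥ AB ∩ CB ∥ DA]
   → A = (5, -22)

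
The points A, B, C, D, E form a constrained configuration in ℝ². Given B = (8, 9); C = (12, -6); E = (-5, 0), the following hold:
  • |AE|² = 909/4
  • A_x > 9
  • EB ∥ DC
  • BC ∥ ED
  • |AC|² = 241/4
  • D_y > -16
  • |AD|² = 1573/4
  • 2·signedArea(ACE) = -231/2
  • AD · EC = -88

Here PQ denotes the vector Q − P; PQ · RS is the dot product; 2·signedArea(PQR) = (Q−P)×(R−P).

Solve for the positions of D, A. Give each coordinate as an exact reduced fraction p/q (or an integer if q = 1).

A = (10, 3/2)
D = (-1, -15)

1. D_x = -1  [EB ∥ DC ∩ BC ∥ ED]
2. D_y = -15  [EB ∥ DC ∩ BC ∥ ED]
   → D = (-1, -15)
3. A_x = 10  [2·signedArea(ACE) = -231/2 ∩ AD · EC = -88]
4. A_y = 3/2  [2·signedArea(ACE) = -231/2 ∩ AD · EC = -88]
   → A = (10, 3/2)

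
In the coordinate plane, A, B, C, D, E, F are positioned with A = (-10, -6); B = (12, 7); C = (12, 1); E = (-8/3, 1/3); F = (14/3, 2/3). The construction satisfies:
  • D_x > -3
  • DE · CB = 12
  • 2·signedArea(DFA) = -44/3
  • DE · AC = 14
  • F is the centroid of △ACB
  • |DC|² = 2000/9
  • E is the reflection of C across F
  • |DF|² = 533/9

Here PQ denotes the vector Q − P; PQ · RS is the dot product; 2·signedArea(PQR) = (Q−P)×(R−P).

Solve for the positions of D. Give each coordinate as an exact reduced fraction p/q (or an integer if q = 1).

D = (-8/3, -5/3)

1. D_x = -8/3  [2·signedArea(DFA) = -44/3 ∩ DE · AC = 14]
2. D_y = -5/3  [2·signedArea(DFA) = -44/3 ∩ DE · AC = 14]
   → D = (-8/3, -5/3)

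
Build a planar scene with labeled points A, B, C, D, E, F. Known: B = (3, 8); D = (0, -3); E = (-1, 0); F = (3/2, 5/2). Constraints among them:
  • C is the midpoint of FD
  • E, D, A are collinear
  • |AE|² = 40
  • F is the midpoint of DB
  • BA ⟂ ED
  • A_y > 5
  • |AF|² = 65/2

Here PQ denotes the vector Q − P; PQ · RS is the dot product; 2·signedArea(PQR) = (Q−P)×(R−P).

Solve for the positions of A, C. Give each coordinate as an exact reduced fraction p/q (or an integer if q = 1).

A = (-3, 6)
C = (3/4, -1/4)

1. A_x = -3  [E, D, A are collinear ∩ BA ⟂ ED]
2. A_y = 6  [E, D, A are collinear ∩ BA ⟂ ED]
   → A = (-3, 6)
3. C_x = 3/4  [C is the midpoint of FD]
4. C_y = -1/4  [C is the midpoint of FD]
   → C = (3/4, -1/4)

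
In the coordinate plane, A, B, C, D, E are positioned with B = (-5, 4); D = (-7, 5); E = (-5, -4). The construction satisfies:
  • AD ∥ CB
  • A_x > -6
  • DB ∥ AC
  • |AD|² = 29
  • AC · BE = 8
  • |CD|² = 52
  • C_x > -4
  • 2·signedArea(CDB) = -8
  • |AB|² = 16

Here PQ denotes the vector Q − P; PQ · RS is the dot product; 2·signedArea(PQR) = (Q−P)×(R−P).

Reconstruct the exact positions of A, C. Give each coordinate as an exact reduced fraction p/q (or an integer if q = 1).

1. C_x = -3  [line 1·x + 2·y + 5 = 0 ∩ |CD|² = 52]
2. C_y = -1  [line 1·x + 2·y + 5 = 0 ∩ |CD|² = 52]
   → C = (-3, -1)
3. A_x = -5  [AC · BE = 8 ∩ AD ∥ CB]
4. A_y = 0  [AC · BE = 8 ∩ AD ∥ CB]
   → A = (-5, 0)

A = (-5, 0)
C = (-3, -1)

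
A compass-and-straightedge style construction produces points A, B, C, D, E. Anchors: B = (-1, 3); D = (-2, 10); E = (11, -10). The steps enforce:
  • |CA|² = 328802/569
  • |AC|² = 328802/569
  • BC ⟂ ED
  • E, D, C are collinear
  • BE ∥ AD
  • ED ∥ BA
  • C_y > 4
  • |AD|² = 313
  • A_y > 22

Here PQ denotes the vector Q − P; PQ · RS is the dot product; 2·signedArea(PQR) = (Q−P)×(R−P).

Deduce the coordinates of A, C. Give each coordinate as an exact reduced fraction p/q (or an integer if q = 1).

1. A_x = -14  [BE ∥ AD ∩ ED ∥ BA]
2. A_y = 23  [BE ∥ AD ∩ ED ∥ BA]
   → A = (-14, 23)
3. C_x = 851/569  [E, D, C are collinear ∩ BC ⟂ ED]
4. C_y = 2630/569  [E, D, C are collinear ∩ BC ⟂ ED]
   → C = (851/569, 2630/569)

A = (-14, 23)
C = (851/569, 2630/569)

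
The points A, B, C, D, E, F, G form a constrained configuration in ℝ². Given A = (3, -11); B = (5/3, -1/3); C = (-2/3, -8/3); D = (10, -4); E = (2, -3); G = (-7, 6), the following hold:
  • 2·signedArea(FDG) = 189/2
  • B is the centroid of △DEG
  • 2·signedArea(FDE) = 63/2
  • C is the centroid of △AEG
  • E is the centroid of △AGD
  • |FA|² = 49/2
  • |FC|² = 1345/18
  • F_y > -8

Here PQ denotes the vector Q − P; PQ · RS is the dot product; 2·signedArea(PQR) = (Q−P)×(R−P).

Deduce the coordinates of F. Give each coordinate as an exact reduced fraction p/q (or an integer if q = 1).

F = (13/2, -15/2)

1. F_x = 13/2  [2·signedArea(FDG) = 189/2 ∩ 2·signedArea(FDE) = 63/2]
2. F_y = -15/2  [2·signedArea(FDG) = 189/2 ∩ 2·signedArea(FDE) = 63/2]
   → F = (13/2, -15/2)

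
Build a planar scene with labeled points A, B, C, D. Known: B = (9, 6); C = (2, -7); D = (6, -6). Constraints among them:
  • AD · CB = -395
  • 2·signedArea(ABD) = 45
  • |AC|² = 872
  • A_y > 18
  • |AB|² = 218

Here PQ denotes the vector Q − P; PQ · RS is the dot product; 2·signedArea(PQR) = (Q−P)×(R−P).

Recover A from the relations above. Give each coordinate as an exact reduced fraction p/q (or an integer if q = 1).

A = (16, 19)

1. A_x = 16  [AD · CB = -395 ∩ 2·signedArea(ABD) = 45]
2. A_y = 19  [AD · CB = -395 ∩ 2·signedArea(ABD) = 45]
   → A = (16, 19)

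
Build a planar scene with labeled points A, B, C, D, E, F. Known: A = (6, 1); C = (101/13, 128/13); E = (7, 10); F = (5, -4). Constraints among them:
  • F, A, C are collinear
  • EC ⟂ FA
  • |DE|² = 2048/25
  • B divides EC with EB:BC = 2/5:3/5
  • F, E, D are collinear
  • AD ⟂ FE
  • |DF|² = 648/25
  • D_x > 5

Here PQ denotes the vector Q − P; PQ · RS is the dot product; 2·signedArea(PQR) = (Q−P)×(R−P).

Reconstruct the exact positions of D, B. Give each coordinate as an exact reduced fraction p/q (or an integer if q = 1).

B = (95/13, 646/65)
D = (143/25, 26/25)

1. D_x = 143/25  [F, E, D are collinear ∩ AD ⟂ FE]
2. D_y = 26/25  [F, E, D are collinear ∩ AD ⟂ FE]
   → D = (143/25, 26/25)
3. B_x = 95/13  [B divides EC with EB:BC = 2/5:3/5]
4. B_y = 646/65  [B divides EC with EB:BC = 2/5:3/5]
   → B = (95/13, 646/65)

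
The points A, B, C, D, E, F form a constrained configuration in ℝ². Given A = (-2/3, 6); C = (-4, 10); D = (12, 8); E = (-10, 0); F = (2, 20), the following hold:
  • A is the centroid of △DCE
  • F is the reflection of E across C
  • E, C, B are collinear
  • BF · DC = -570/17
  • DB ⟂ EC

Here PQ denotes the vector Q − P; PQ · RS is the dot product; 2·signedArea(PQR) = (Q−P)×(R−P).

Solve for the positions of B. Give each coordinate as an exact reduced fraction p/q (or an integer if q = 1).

B = (-11/17, 265/17)

1. B_x = -11/17  [E, C, B are collinear ∩ DB ⟂ EC]
2. B_y = 265/17  [E, C, B are collinear ∩ DB ⟂ EC]
   → B = (-11/17, 265/17)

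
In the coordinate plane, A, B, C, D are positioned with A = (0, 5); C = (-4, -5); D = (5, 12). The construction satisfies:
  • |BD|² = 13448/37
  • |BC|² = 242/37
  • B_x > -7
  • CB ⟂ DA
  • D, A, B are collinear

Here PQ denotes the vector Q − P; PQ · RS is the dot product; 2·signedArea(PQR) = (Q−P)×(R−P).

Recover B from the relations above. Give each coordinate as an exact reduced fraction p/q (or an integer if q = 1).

B = (-225/37, -130/37)

1. B_x = -225/37  [D, A, B are collinear ∩ CB ⟂ DA]
2. B_y = -130/37  [D, A, B are collinear ∩ CB ⟂ DA]
   → B = (-225/37, -130/37)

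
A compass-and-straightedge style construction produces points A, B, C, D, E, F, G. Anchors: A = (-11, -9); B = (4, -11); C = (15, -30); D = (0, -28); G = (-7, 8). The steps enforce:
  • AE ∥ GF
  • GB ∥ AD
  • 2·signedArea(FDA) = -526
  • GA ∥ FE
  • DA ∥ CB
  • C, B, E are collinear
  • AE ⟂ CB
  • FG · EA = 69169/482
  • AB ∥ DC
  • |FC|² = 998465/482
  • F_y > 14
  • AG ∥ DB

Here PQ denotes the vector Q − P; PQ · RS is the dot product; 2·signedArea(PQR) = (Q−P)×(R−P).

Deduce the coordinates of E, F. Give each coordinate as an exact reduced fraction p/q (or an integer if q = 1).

E = (-305/482, -1445/482)
F = (1623/482, 6749/482)

1. E_x = -305/482  [C, B, E are collinear ∩ AE ⟂ CB]
2. E_y = -1445/482  [C, B, E are collinear ∩ AE ⟂ CB]
   → E = (-305/482, -1445/482)
3. F_x = 1623/482  [GA ∥ FE ∩ AE ∥ GF]
4. F_y = 6749/482  [GA ∥ FE ∩ AE ∥ GF]
   → F = (1623/482, 6749/482)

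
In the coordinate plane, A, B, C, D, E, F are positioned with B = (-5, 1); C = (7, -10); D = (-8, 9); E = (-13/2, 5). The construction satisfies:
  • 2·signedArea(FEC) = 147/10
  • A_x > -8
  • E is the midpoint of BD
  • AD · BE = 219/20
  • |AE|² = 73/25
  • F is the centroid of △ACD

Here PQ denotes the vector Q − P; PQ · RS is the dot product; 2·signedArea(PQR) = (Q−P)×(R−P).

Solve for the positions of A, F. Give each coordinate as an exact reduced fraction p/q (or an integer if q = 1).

A = (-71/10, 33/5)
F = (-27/10, 28/15)

1. A_x = -71/10  [line 3/2·x + -4·y + 741/20 = 0 ∩ |AE|² = 73/25]
2. A_y = 33/5  [line 3/2·x + -4·y + 741/20 = 0 ∩ |AE|² = 73/25]
   → A = (-71/10, 33/5)
3. F_x = -27/10  [F is the centroid of △ACD]
4. F_y = 28/15  [F is the centroid of △ACD]
   → F = (-27/10, 28/15)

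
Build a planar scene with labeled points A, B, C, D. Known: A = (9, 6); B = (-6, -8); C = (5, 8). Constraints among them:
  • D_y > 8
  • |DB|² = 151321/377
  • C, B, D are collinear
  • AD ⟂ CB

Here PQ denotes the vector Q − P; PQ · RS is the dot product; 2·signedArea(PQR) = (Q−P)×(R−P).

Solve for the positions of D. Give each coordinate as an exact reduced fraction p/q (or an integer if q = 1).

D = (2017/377, 3208/377)

1. D_x = 2017/377  [C, B, D are collinear ∩ AD ⟂ CB]
2. D_y = 3208/377  [C, B, D are collinear ∩ AD ⟂ CB]
   → D = (2017/377, 3208/377)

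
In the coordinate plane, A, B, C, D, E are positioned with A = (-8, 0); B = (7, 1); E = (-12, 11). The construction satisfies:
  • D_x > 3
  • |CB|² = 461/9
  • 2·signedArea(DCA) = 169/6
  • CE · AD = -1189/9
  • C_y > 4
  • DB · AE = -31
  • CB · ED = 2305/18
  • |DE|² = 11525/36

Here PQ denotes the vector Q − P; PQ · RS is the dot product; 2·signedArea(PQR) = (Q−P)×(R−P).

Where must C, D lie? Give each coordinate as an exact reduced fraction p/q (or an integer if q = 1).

1. D_x = 23/6  [line 4·x + -11·y + 14 = 0 ∩ |DE|² = 11525/36]
2. D_y = 8/3  [line 4·x + -11·y + 14 = 0 ∩ |DE|² = 11525/36]
   → D = (23/6, 8/3)
3. C_x = 2/3  [CB · ED = 2305/18 ∩ 2·signedArea(DCA) = 169/6]
4. C_y = 13/3  [CB · ED = 2305/18 ∩ 2·signedArea(DCA) = 169/6]
   → C = (2/3, 13/3)

C = (2/3, 13/3)
D = (23/6, 8/3)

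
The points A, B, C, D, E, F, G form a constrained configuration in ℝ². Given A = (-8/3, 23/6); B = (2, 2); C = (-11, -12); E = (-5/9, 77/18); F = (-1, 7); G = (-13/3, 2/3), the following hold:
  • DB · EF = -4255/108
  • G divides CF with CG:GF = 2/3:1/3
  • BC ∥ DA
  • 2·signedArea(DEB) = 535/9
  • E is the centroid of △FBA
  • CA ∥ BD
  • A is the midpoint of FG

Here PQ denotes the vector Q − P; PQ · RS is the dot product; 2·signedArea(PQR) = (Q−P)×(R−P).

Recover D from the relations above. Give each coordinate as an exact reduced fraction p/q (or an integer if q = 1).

D = (31/3, 107/6)

1. D_x = 31/3  [BC ∥ DA ∩ CA ∥ BD]
2. D_y = 107/6  [BC ∥ DA ∩ CA ∥ BD]
   → D = (31/3, 107/6)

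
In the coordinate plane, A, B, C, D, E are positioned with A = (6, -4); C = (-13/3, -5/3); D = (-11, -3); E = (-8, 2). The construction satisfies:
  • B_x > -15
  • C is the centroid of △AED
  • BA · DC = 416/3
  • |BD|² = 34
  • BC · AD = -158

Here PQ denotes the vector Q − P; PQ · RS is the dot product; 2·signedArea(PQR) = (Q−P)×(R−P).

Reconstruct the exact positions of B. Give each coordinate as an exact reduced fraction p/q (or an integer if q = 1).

1. B_x = -14  [BC · AD = -158 ∩ BA · DC = 416/3]
2. B_y = -8  [BC · AD = -158 ∩ BA · DC = 416/3]
   → B = (-14, -8)

B = (-14, -8)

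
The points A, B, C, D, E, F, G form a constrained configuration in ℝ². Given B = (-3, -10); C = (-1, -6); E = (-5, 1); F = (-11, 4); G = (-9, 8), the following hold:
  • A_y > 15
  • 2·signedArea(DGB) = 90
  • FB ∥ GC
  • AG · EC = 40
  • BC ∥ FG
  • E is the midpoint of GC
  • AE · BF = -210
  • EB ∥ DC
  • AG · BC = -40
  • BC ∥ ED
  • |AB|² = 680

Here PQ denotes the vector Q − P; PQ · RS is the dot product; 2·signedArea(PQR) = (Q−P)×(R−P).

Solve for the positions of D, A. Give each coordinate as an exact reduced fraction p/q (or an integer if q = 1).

A = (-5, 16)
D = (-3, 5)

1. D_x = -3  [EB ∥ DC ∩ BC ∥ ED]
2. D_y = 5  [EB ∥ DC ∩ BC ∥ ED]
   → D = (-3, 5)
3. A_x = -5  [AE · BF = -210 ∩ AG · BC = -40]
4. A_y = 16  [AE · BF = -210 ∩ AG · BC = -40]
   → A = (-5, 16)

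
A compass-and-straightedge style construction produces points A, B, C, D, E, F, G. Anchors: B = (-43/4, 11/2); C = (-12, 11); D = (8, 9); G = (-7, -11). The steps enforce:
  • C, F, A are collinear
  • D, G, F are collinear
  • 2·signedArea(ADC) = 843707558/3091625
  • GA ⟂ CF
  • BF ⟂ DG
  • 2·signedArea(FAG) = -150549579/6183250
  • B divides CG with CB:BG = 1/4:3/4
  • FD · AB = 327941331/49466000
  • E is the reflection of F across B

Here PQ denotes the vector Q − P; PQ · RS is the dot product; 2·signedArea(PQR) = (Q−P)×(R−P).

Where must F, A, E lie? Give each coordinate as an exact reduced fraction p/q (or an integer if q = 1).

1. F_x = -43/100  [D, G, F are collinear ∩ BF ⟂ DG]
2. F_y = -56/25  [D, G, F are collinear ∩ BF ⟂ DG]
   → F = (-43/100, -56/25)
3. A_x = 3294841/3091625  [C, F, A are collinear ∩ GA ⟂ CF]
4. A_y = -12216937/3091625  [C, F, A are collinear ∩ GA ⟂ CF]
   → A = (3294841/3091625, -12216937/3091625)
5. E_x = -2107/100  [E is the reflection of F across B]
6. E_y = 331/25  [E is the reflection of F across B]
   → E = (-2107/100, 331/25)

A = (3294841/3091625, -12216937/3091625)
E = (-2107/100, 331/25)
F = (-43/100, -56/25)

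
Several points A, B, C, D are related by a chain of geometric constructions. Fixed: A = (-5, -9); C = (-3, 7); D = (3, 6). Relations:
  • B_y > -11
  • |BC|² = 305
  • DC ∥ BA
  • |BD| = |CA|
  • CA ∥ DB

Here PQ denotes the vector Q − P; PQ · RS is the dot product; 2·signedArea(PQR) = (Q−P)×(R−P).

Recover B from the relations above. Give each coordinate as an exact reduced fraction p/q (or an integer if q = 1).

1. B_x = 1  [DC ∥ BA ∩ CA ∥ DB]
2. B_y = -10  [DC ∥ BA ∩ CA ∥ DB]
   → B = (1, -10)

B = (1, -10)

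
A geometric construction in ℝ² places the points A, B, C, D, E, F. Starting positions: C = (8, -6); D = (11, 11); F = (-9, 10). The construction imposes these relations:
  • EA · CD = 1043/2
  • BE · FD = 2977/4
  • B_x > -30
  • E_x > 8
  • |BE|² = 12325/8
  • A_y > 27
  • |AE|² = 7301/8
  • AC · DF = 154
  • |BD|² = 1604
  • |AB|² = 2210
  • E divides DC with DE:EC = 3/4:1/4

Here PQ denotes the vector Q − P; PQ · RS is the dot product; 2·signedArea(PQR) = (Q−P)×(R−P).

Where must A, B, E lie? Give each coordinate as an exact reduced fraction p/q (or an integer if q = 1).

A = (14, 28)
B = (-29, 9)
E = (35/4, -7/4)

1. E_x = 35/4  [E divides DC with DE:EC = 3/4:1/4]
2. E_y = -7/4  [E divides DC with DE:EC = 3/4:1/4]
   → E = (35/4, -7/4)
3. A_x = 14  [AC · DF = 154 ∩ EA · CD = 1043/2]
4. A_y = 28  [AC · DF = 154 ∩ EA · CD = 1043/2]
   → A = (14, 28)
5. B_x = -29  [line -20·x + -1·y + -571 = 0 ∩ |AB|² = 2210]
6. B_y = 9  [line -20·x + -1·y + -571 = 0 ∩ |AB|² = 2210]
   → B = (-29, 9)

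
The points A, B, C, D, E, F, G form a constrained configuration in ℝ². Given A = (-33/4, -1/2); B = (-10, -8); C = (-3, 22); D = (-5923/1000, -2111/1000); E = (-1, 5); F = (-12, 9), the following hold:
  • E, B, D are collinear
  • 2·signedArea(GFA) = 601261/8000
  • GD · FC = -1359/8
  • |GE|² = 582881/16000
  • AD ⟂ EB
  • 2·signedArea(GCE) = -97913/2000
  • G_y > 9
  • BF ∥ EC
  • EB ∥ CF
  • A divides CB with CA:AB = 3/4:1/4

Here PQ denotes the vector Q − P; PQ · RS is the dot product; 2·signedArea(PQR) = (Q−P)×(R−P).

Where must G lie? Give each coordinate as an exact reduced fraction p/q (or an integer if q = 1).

G = (-8923/2000, 19889/2000)

1. G_x = -8923/2000  [2·signedArea(GCE) = -97913/2000 ∩ GD · FC = -1359/8]
2. G_y = 19889/2000  [2·signedArea(GCE) = -97913/2000 ∩ GD · FC = -1359/8]
   → G = (-8923/2000, 19889/2000)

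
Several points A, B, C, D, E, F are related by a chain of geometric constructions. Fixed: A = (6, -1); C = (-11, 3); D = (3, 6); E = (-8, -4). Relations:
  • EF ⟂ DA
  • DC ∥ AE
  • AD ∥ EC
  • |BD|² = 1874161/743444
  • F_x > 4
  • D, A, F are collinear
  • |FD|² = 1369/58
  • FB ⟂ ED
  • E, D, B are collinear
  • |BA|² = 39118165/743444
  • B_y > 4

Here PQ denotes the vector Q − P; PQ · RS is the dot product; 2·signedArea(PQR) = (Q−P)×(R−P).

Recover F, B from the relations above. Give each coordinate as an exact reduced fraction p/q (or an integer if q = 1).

1. F_x = 285/58  [D, A, F are collinear ∩ EF ⟂ DA]
2. F_y = 89/58  [D, A, F are collinear ∩ EF ⟂ DA]
   → F = (285/58, 89/58)
3. B_x = 23395/12818  [E, D, B are collinear ∩ FB ⟂ ED]
4. B_y = 31609/6409  [E, D, B are collinear ∩ FB ⟂ ED]
   → B = (23395/12818, 31609/6409)

B = (23395/12818, 31609/6409)
F = (285/58, 89/58)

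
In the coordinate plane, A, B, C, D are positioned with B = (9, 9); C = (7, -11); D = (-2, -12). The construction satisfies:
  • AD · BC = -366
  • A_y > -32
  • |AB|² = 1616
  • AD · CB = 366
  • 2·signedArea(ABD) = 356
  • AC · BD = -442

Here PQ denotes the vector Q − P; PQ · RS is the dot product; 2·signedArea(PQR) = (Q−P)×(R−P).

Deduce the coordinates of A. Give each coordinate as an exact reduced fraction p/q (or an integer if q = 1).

A = (5, -31)

1. A_x = 5  [AC · BD = -442 ∩ AD · BC = -366]
2. A_y = -31  [AC · BD = -442 ∩ AD · BC = -366]
   → A = (5, -31)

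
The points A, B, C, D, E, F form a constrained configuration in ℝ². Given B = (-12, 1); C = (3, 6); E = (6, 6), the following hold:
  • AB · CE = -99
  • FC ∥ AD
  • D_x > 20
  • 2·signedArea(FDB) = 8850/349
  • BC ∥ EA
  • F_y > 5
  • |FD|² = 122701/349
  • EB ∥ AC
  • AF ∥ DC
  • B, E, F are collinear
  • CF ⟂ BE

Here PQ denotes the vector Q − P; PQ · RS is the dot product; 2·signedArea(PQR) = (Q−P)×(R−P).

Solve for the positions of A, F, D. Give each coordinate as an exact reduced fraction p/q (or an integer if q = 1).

1. A_x = 21  [EB ∥ AC ∩ BC ∥ EA]
2. A_y = 11  [EB ∥ AC ∩ BC ∥ EA]
   → A = (21, 11)
3. F_x = 1122/349  [B, E, F are collinear ∩ CF ⟂ BE]
4. F_y = 1824/349  [B, E, F are collinear ∩ CF ⟂ BE]
   → F = (1122/349, 1824/349)
5. D_x = 7254/349  [AF ∥ DC ∩ FC ∥ AD]
6. D_y = 4109/349  [AF ∥ DC ∩ FC ∥ AD]
   → D = (7254/349, 4109/349)

A = (21, 11)
D = (7254/349, 4109/349)
F = (1122/349, 1824/349)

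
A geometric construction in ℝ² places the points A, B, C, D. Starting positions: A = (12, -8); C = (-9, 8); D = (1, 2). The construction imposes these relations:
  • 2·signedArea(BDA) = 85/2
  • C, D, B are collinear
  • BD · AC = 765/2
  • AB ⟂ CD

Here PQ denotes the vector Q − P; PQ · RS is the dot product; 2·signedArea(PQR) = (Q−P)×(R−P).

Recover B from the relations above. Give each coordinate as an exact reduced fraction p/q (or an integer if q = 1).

B = (27/2, -11/2)

1. B_x = 27/2  [C, D, B are collinear ∩ AB ⟂ CD]
2. B_y = -11/2  [C, D, B are collinear ∩ AB ⟂ CD]
   → B = (27/2, -11/2)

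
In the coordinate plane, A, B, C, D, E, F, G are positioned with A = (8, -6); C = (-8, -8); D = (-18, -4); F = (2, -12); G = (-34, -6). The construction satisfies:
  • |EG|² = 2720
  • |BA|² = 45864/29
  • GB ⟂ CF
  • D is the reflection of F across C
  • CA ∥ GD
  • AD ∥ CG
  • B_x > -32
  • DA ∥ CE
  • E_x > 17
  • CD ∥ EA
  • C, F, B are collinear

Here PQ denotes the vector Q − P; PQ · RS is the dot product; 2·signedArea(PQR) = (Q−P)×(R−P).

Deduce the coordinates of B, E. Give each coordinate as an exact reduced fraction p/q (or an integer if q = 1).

B = (-902/29, 36/29)
E = (18, -10)

1. B_x = -902/29  [C, F, B are collinear ∩ GB ⟂ CF]
2. B_y = 36/29  [C, F, B are collinear ∩ GB ⟂ CF]
   → B = (-902/29, 36/29)
3. E_x = 18  [CD ∥ EA ∩ DA ∥ CE]
4. E_y = -10  [CD ∥ EA ∩ DA ∥ CE]
   → E = (18, -10)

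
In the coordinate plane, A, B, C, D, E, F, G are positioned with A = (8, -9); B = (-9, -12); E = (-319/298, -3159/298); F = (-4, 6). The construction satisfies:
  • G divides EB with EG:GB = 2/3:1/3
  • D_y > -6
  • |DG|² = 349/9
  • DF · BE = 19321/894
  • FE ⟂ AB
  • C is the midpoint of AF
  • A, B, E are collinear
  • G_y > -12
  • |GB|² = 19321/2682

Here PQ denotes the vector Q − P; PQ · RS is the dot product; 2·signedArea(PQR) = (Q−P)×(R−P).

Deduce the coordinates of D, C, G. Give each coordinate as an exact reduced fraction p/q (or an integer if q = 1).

C = (2, -3/2)
D = (-4193/894, -1649/298)
G = (-5683/894, -3437/298)

1. C_x = 2  [C is the midpoint of AF]
2. C_y = -3/2  [C is the midpoint of AF]
   → C = (2, -3/2)
3. G_x = -5683/894  [G divides EB with EG:GB = 2/3:1/3]
4. G_y = -3437/298  [G divides EB with EG:GB = 2/3:1/3]
   → G = (-5683/894, -3437/298)
5. D_x = -4193/894  [line -2363/298·x + -417/298·y + -40171/894 = 0 ∩ |DG|² = 349/9]
6. D_y = -1649/298  [line -2363/298·x + -417/298·y + -40171/894 = 0 ∩ |DG|² = 349/9]
   → D = (-4193/894, -1649/298)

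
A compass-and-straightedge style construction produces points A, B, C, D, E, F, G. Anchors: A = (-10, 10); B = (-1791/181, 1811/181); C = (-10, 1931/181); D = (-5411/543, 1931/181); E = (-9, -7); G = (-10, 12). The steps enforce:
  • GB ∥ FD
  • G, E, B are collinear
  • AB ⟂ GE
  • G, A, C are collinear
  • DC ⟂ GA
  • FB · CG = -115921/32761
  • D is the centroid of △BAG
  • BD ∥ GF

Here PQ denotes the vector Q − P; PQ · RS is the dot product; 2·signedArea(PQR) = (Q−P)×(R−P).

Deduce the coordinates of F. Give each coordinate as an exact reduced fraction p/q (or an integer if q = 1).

F = (-5468/543, 2292/181)

1. F_x = -5468/543  [GB ∥ FD ∩ BD ∥ GF]
2. F_y = 2292/181  [GB ∥ FD ∩ BD ∥ GF]
   → F = (-5468/543, 2292/181)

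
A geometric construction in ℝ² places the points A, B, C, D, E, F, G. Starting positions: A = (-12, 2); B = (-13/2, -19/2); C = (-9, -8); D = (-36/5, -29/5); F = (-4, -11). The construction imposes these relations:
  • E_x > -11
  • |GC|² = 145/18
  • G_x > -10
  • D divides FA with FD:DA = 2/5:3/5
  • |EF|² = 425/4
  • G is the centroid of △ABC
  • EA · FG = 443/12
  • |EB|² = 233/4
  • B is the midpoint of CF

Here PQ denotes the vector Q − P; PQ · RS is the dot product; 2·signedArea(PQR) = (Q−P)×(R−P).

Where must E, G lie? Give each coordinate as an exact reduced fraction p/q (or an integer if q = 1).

E = (-21/2, -3)
G = (-55/6, -31/6)

1. G_x = -55/6  [G is the centroid of △ABC]
2. G_y = -31/6  [G is the centroid of △ABC]
   → G = (-55/6, -31/6)
3. E_x = -21/2  [line 31/6·x + -35/6·y + 147/4 = 0 ∩ |EF|² = 425/4]
4. E_y = -3  [line 31/6·x + -35/6·y + 147/4 = 0 ∩ |EF|² = 425/4]
   → E = (-21/2, -3)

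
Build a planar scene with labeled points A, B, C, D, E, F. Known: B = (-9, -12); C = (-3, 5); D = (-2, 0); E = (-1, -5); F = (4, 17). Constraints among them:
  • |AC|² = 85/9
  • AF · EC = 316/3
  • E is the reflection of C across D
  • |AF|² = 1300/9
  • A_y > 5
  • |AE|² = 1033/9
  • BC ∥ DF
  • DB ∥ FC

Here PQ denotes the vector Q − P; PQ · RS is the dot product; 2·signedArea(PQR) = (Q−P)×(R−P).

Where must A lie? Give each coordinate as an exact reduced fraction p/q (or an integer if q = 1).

1. A_x = 0  [line 2·x + -10·y + 170/3 = 0 ∩ |AE|² = 1033/9]
2. A_y = 17/3  [line 2·x + -10·y + 170/3 = 0 ∩ |AE|² = 1033/9]
   → A = (0, 17/3)

A = (0, 17/3)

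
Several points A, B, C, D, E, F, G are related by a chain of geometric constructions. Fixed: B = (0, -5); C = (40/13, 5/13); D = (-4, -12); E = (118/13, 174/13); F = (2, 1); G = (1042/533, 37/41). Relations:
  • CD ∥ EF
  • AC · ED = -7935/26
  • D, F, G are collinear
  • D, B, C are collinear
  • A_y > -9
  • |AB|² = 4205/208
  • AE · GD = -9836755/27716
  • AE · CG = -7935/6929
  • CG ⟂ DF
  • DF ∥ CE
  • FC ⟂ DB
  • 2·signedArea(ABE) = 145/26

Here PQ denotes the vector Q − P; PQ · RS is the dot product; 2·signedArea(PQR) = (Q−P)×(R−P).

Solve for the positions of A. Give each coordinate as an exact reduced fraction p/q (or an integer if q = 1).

A = (-29/13, -463/52)

1. A_x = -29/13  [AE · CG = -7935/6929 ∩ 2·signedArea(ABE) = 145/26]
2. A_y = -463/52  [AE · CG = -7935/6929 ∩ 2·signedArea(ABE) = 145/26]
   → A = (-29/13, -463/52)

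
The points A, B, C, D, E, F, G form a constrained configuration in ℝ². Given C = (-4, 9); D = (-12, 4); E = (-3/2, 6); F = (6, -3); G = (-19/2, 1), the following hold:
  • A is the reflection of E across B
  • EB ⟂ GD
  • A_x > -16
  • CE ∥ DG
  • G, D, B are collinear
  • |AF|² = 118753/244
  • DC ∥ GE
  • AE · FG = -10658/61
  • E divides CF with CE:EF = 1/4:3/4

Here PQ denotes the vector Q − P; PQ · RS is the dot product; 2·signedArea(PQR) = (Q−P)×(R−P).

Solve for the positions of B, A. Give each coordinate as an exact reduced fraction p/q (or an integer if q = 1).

1. B_x = -1059/122  [G, D, B are collinear ∩ EB ⟂ GD]
2. B_y = 1/61  [G, D, B are collinear ∩ EB ⟂ GD]
   → B = (-1059/122, 1/61)
3. A_x = -1935/122  [A is the reflection of E across B]
4. A_y = -364/61  [A is the reflection of E across B]
   → A = (-1935/122, -364/61)

A = (-1935/122, -364/61)
B = (-1059/122, 1/61)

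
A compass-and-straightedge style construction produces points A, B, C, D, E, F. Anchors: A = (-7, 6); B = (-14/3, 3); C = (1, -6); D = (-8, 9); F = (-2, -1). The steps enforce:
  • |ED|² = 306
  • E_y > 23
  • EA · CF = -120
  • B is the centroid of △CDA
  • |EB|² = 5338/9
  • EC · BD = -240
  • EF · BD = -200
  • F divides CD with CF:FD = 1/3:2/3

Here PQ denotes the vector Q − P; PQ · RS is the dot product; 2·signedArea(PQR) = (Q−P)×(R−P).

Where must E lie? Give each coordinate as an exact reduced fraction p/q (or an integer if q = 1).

E = (-17, 24)

1. E_x = -17  [EF · BD = -200 ∩ EA · CF = -120]
2. E_y = 24  [EF · BD = -200 ∩ EA · CF = -120]
   → E = (-17, 24)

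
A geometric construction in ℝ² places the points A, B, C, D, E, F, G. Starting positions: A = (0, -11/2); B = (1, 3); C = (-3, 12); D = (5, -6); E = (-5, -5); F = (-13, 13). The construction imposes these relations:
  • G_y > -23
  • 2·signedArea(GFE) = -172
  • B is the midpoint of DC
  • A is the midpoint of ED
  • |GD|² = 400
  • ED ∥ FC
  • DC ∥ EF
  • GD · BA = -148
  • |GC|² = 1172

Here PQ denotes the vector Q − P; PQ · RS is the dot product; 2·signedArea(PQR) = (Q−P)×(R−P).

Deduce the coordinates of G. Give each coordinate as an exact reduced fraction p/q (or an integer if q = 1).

1. G_x = -7  [GD · BA = -148 ∩ 2·signedArea(GFE) = -172]
2. G_y = -22  [GD · BA = -148 ∩ 2·signedArea(GFE) = -172]
   → G = (-7, -22)

G = (-7, -22)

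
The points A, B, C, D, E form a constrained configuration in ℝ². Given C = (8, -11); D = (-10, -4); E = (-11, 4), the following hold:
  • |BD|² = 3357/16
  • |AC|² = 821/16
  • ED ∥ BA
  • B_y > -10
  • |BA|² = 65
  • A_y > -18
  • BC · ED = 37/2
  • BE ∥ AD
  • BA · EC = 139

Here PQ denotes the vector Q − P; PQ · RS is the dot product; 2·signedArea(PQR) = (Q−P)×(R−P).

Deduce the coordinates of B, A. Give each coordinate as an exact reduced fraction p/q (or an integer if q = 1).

1. B_x = 7/2  [line -1·x + 8·y + 155/2 = 0 ∩ |BD|² = 3357/16]
2. B_y = -37/4  [line -1·x + 8·y + 155/2 = 0 ∩ |BD|² = 3357/16]
   → B = (7/2, -37/4)
3. A_x = 9/2  [BA · EC = 139 ∩ BE ∥ AD]
4. A_y = -69/4  [BA · EC = 139 ∩ BE ∥ AD]
   → A = (9/2, -69/4)

A = (9/2, -69/4)
B = (7/2, -37/4)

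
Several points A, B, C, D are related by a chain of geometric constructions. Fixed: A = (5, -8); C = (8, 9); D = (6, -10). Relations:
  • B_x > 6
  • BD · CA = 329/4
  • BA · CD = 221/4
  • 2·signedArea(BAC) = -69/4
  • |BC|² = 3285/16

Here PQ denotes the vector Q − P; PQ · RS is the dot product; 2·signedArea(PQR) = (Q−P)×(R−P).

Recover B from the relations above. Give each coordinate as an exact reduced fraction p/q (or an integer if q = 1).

B = (13/2, -21/4)

1. B_x = 13/2  [BD · CA = 329/4 ∩ BA · CD = 221/4]
2. B_y = -21/4  [BD · CA = 329/4 ∩ BA · CD = 221/4]
   → B = (13/2, -21/4)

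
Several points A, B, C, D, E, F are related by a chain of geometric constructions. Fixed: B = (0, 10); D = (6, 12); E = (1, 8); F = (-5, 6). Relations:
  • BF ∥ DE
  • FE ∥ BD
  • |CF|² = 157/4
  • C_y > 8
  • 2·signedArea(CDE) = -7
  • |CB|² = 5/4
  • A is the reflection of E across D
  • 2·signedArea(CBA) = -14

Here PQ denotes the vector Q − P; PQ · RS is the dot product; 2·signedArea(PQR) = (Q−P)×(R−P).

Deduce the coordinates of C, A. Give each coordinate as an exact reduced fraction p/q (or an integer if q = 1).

A = (11, 16)
C = (1/2, 9)

1. C_x = 1/2  [line 4·x + -5·y + 43 = 0 ∩ |CF|² = 157/4]
2. C_y = 9  [line 4·x + -5·y + 43 = 0 ∩ |CF|² = 157/4]
   → C = (1/2, 9)
3. A_x = 11  [A is the reflection of E across D]
4. A_y = 16  [A is the reflection of E across D]
   → A = (11, 16)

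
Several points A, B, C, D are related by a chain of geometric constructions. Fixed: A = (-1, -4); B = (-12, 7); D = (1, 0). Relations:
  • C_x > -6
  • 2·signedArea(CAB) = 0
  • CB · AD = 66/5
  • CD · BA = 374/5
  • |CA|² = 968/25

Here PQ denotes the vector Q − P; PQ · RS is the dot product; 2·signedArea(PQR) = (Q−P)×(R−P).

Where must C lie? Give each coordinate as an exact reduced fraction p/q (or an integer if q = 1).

C = (-27/5, 2/5)

1. C_x = -27/5  [2·signedArea(CAB) = 0 ∩ CB · AD = 66/5]
2. C_y = 2/5  [2·signedArea(CAB) = 0 ∩ CB · AD = 66/5]
   → C = (-27/5, 2/5)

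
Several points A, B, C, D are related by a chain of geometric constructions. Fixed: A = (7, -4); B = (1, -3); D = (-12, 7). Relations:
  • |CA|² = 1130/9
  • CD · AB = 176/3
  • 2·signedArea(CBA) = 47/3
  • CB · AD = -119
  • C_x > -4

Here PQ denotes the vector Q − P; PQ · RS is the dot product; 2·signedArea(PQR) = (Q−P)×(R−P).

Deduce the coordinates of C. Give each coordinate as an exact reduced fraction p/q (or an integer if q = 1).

C = (-10/3, 1/3)

1. C_x = -10/3  [CB · AD = -119 ∩ 2·signedArea(CBA) = 47/3]
2. C_y = 1/3  [CB · AD = -119 ∩ 2·signedArea(CBA) = 47/3]
   → C = (-10/3, 1/3)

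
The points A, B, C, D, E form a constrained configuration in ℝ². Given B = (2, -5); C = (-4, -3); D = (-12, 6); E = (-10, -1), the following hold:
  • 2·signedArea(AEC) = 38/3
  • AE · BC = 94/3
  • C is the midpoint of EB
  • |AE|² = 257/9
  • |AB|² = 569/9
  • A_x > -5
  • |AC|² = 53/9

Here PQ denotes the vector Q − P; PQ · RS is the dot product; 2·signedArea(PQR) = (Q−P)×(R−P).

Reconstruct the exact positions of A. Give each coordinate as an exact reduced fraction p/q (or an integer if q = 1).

1. A_x = -14/3  [AE · BC = 94/3 ∩ 2·signedArea(AEC) = 38/3]
2. A_y = -2/3  [AE · BC = 94/3 ∩ 2·signedArea(AEC) = 38/3]
   → A = (-14/3, -2/3)

A = (-14/3, -2/3)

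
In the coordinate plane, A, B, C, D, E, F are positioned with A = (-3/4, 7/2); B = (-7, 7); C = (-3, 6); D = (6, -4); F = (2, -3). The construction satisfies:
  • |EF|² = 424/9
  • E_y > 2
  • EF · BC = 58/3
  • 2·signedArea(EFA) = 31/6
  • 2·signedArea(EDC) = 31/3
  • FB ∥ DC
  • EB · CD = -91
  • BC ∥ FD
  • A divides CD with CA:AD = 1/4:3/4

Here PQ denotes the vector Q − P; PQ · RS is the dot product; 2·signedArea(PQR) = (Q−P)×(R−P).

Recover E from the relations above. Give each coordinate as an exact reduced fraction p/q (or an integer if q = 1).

1. E_x = -4/3  [2·signedArea(EFA) = 31/6 ∩ EF · BC = 58/3]
2. E_y = 3  [2·signedArea(EFA) = 31/6 ∩ EF · BC = 58/3]
   → E = (-4/3, 3)

E = (-4/3, 3)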